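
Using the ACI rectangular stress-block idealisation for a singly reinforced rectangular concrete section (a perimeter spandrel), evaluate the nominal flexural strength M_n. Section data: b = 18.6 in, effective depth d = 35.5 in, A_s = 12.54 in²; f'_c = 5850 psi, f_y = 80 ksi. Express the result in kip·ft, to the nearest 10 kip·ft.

M_n ≈ 2510 kip·ft

T = A_s f_y = 12.54 × 80 = 1003.2 kips.
a = T/(0.85 f'_c b) = 1003.2/(0.85 × 5.85 × 18.6) = 10.847 in.
M_n = T(d − a/2) = 1003.2 × (35.5 − 5.4235) = 30172.7 kip·in = 30172.7/12 = 2514.39 kip·ft.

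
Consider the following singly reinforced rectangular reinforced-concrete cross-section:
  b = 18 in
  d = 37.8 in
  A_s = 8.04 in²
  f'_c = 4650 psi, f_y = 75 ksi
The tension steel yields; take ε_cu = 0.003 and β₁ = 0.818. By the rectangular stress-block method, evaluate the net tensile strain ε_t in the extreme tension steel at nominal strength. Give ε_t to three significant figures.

ε_t ≈ 0.00794

a = A_s f_y/(0.85 f'_c b) = 8.476 in.
β₁ = 0.818, so c = a/β₁ = 8.476/0.818 = 10.362 in.
From the linear strain diagram with ε_cu = 0.003: ε_t = 0.003 (d − c)/c = 0.003 × (37.8 − 10.362)/10.362 = 0.00794.
Since ε_t ≥ 0.005, the section is tension-controlled.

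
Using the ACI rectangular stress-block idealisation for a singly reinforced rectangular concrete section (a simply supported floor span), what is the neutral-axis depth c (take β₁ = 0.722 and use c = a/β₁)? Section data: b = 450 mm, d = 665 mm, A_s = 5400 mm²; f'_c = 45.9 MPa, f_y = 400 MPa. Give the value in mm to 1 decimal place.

T = A_s f_y = 5400 × 400 = 2160000 N = 2160 kN.
Setting C = 0.85 f'_c a b equal to T: a = 2160000/(0.85 × 45.9 × 450) = 123.030 mm.
With β₁ = 0.722, c = a/β₁ = 123.030/0.722 = 170.4 mm.

c ≈ 170.4 mm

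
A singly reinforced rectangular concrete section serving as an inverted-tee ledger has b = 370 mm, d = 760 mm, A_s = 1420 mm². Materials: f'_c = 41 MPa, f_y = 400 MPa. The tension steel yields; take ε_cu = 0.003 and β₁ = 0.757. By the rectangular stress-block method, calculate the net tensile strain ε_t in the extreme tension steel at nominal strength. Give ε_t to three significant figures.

a = A_s f_y/(0.85 f'_c b) = 44.05 mm.
β₁ = 0.757, so c = a/β₁ = 44.05/0.757 = 58.19 mm.
From the linear strain diagram with ε_cu = 0.003: ε_t = 0.003 (d − c)/c = 0.003 × (760 − 58.19)/58.19 = 0.0362.
Since ε_t ≥ 0.005, the section is tension-controlled.

ε_t ≈ 0.0362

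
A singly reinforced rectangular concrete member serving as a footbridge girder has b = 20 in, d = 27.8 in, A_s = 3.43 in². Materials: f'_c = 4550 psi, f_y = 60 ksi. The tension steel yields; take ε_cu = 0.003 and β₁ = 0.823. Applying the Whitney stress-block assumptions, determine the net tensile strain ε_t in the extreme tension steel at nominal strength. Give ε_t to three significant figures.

ε_t ≈ 0.0228

a = A_s f_y/(0.85 f'_c b) = 2.661 in.
β₁ = 0.823, so c = a/β₁ = 2.661/0.823 = 3.233 in.
From the linear strain diagram with ε_cu = 0.003: ε_t = 0.003 (d − c)/c = 0.003 × (27.8 − 3.233)/3.233 = 0.0228.
Since ε_t ≥ 0.005, the section is tension-controlled.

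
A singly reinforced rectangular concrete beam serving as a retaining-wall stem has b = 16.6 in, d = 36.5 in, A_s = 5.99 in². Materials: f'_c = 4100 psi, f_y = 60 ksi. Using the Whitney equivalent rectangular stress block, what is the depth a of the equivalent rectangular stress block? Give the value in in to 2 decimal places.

a ≈ 6.21 in

T = A_s f_y = 5.99 × 60 = 359.4 kips.
a = T/(0.85 f'_c b) = 359.4/(0.85 × 4.1 × 16.6) = 6.21 in.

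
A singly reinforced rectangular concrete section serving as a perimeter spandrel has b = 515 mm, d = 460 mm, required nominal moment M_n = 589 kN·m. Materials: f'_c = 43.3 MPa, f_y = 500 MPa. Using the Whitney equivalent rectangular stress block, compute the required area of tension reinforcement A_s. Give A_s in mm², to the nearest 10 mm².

A_s ≈ 2780 mm²

With M_n = 0.85 f'_c a b (d − a/2), solve the quadratic for a:
a = d − √(d² − 2M_n/(0.85 f'_c b)) = 460 − √(460² − 2 × 589×10⁶/(0.85 × 43.3 × 515)) = 73.41 mm.
A_s = 0.85 f'_c a b / f_y = 0.85 × 43.3 × 73.41 × 515 / 500 = 2782.9 mm².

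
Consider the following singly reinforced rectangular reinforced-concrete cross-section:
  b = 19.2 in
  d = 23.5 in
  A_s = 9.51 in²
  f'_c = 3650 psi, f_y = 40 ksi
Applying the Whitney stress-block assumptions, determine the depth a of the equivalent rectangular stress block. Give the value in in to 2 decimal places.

a ≈ 6.39 in

T = A_s f_y = 9.51 × 40 = 380.4 kips.
a = T/(0.85 f'_c b) = 380.4/(0.85 × 3.65 × 19.2) = 6.39 in.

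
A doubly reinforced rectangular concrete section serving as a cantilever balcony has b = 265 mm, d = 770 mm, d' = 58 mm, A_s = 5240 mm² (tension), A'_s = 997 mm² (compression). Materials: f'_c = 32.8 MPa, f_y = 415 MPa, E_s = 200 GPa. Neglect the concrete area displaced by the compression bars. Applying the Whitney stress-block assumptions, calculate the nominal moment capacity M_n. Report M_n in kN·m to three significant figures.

Assume both tension and compression steel yield.
Net tension couple steel: A_s − A'_s = 4243 mm².
a = (A_s − A'_s) f_y / (0.85 f'_c b) = 1760845/(0.85 × 32.8 × 265) = 238.33 mm.
c = a/β₁ = 238.33/0.816 = 292.07 mm; ε'_s = 0.003(c − d')/c = 0.0024 ≥ f_y/E_s = 0.0021, so compression steel does yield.
M_n = (A_s − A'_s) f_y (d − a/2) + A'_s f_y (d − d') = [1760845 × (770 − 119.165) + 413755 × (770 − 58)] × 10⁻⁶ = 1146.02 + 294.59 = 1440.61 kN·m.

M_n ≈ 1440 kN·m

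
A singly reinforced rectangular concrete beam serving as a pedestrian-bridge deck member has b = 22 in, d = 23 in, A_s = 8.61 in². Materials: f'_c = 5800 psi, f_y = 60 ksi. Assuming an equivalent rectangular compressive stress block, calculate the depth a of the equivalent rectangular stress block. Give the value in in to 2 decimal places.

a ≈ 4.76 in

T = A_s f_y = 8.61 × 60 = 516.6 kips.
a = T/(0.85 f'_c b) = 516.6/(0.85 × 5.8 × 22) = 4.76 in.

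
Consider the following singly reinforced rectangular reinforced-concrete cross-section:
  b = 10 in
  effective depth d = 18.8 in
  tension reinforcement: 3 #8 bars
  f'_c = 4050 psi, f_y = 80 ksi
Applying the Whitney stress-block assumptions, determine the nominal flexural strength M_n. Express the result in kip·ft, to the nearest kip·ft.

A_s = 3 × 0.79 = 2.37 in².
T = A_s f_y = 2.37 × 80 = 189.6 kips.
a = T/(0.85 f'_c b) = 189.6/(0.85 × 4.05 × 10) = 5.508 in.
M_n = T(d − a/2) = 189.6 × (18.8 − 2.754) = 3042.3 kip·in = 3042.3/12 = 253.53 kip·ft.

M_n ≈ 254 kip·ft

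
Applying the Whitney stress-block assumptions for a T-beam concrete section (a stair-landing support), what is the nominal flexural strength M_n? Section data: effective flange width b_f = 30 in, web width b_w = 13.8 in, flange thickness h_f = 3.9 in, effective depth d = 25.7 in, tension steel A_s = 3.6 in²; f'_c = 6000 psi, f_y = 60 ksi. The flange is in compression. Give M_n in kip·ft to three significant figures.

Tension: T = A_s f_y = 3.6 × 60 = 216 kips.
Try a within the flange: a = T/(0.85 f'_c b_f) = 216/(0.85 × 6 × 30) = 1.412 in.
Since a = 1.412 ≤ h_f = 3.9 in, the stress block lies entirely in the flange; analyse as a rectangular beam of width b_f.
M_n = T(d − a/2) = 216 × (25.7 − 0.706) = 5398.7 kip·in.
M_n = 5398.7/12 = 449.89 kip·ft.

M_n ≈ 450 kip·ft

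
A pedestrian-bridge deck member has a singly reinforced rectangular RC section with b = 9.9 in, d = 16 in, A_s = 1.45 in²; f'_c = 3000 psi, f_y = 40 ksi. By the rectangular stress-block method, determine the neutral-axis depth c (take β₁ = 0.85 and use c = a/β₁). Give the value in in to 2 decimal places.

T = A_s f_y = 1.45 × 40 = 58 kips.
a = T/(0.85 f'_c b) = 58/(0.85 × 3 × 9.9) = 2.2975 in.
With β₁ = 0.85, c = a/β₁ = 2.2975/0.85 = 2.70 in.

c ≈ 2.70 in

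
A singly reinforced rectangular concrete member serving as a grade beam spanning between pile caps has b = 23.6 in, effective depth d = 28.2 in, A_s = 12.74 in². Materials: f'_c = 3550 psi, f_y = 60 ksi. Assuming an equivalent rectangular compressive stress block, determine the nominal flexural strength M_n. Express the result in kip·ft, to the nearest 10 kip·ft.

M_n ≈ 1450 kip·ft

T = A_s f_y = 12.74 × 60 = 764.4 kips.
a = T/(0.85 f'_c b) = 764.4/(0.85 × 3.55 × 23.6) = 10.734 in.
M_n = T(d − a/2) = 764.4 × (28.2 − 5.367) = 17453.5 kip·in = 17453.5/12 = 1454.46 kip·ft.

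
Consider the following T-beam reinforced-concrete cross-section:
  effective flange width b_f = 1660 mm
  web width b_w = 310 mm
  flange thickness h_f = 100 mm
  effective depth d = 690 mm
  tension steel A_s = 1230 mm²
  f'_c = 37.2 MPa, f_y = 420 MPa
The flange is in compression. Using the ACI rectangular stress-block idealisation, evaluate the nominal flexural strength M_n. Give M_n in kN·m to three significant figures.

Tension: T = A_s f_y = 1230 × 420 = 516600 N.
Try a within the flange: a = T/(0.85 f'_c b_f) = 516600/(0.85 × 37.2 × 1660) = 9.84 mm.
Since a = 9.84 ≤ h_f = 100 mm, the stress block lies entirely in the flange; analyse as a rectangular beam of width b_f.
M_n = T(d − a/2) = 516600 × (690 − 4.92) = 353.91 × 10⁶ N·mm.
M_n = 353.91 kN·m.

M_n ≈ 354 kN·m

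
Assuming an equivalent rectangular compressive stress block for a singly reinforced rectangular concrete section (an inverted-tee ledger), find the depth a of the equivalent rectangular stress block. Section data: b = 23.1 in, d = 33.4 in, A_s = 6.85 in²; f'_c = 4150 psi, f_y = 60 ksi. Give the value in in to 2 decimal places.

T = A_s f_y = 6.85 × 60 = 411 kips.
a = T/(0.85 f'_c b) = 411/(0.85 × 4.15 × 23.1) = 5.04 in.

a ≈ 5.04 in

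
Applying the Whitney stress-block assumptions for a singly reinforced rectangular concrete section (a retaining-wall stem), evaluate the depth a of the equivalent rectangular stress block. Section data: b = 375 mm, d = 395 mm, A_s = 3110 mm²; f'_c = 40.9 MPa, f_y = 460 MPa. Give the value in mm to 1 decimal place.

T = A_s f_y = 3110 × 460 = 1430600 N = 1430.6 kN.
Setting C = 0.85 f'_c a b equal to T: a = 1430600/(0.85 × 40.9 × 375) = 109.7 mm.

a ≈ 109.7 mm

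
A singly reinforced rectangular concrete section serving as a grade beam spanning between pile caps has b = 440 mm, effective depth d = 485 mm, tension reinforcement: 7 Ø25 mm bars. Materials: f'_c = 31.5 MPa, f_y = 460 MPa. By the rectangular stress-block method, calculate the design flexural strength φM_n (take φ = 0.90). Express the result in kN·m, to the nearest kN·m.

A_s = 7 × 491 = 3437 mm².
T = A_s f_y = 3437 × 460 = 1581020 N = 1581.02 kN.
From C = T: a = T/(0.85 f'_c b) = 1581020/(0.85 × 31.5 × 440) = 134.20 mm.
M_n = T(d − a/2) = 1581.02 kN × (485 − 67.1) mm = 660.71 kN·m.
φM_n = 0.90 × 660.71 = 594.64 kN·m.

φM_n ≈ 595 kN·m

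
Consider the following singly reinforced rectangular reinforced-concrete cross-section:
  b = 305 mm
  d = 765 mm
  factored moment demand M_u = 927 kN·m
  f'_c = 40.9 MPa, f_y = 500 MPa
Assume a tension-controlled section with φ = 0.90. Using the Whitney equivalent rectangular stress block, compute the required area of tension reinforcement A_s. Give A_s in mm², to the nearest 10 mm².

M_n = M_u/φ = 927/0.90 = 1030 kN·m.
With M_n = 0.85 f'_c a b (d − a/2), solve the quadratic for a:
a = d − √(d² − 2M_n/(0.85 f'_c b)) = 765 − √(765² − 2 × 1030×10⁶/(0.85 × 40.9 × 305)) = 139.74 mm.
A_s = 0.85 f'_c a b / f_y = 0.85 × 40.9 × 139.74 × 305 / 500 = 2963.4 mm².

A_s ≈ 2960 mm²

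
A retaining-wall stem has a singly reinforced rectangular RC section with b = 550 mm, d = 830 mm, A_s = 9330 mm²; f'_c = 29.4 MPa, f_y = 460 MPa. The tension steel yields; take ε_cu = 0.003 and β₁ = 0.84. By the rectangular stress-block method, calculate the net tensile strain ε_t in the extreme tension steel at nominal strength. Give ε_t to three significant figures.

ε_t ≈ 0.00370

a = A_s f_y/(0.85 f'_c b) = 312.26 mm.
β₁ = 0.84, so c = a/β₁ = 312.26/0.84 = 371.74 mm.
From the linear strain diagram with ε_cu = 0.003: ε_t = 0.003 (d − c)/c = 0.003 × (830 − 371.74)/371.74 = 0.00370.
ε_t < 0.004 — the section is over-reinforced for flexure under ACI limits.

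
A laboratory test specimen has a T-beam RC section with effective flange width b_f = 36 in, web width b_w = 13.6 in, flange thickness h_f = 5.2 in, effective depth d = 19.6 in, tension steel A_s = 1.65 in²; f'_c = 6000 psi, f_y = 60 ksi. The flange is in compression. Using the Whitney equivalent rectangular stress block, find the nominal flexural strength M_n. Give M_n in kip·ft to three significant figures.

M_n ≈ 159 kip·ft

Tension: T = A_s f_y = 1.65 × 60 = 99 kips.
Try a within the flange: a = T/(0.85 f'_c b_f) = 99/(0.85 × 6 × 36) = 0.539 in.
Since a = 0.539 ≤ h_f = 5.2 in, the stress block lies entirely in the flange; analyse as a rectangular beam of width b_f.
M_n = T(d − a/2) = 99 × (19.6 − 0.2695) = 1913.7 kip·in.
M_n = 1913.7/12 = 159.48 kip·ft.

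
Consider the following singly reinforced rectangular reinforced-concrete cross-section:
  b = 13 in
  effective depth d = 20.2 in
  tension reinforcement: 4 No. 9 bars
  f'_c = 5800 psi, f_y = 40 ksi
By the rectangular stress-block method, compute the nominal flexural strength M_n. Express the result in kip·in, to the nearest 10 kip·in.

A_s = 4 × 1 = 4 in².
T = A_s f_y = 4 × 40 = 160 kips.
a = T/(0.85 f'_c b) = 160/(0.85 × 5.8 × 13) = 2.496 in.
M_n = T(d − a/2) = 160 × (20.2 − 1.248) = 3032.3 kip·in.

M_n ≈ 3030 kip·in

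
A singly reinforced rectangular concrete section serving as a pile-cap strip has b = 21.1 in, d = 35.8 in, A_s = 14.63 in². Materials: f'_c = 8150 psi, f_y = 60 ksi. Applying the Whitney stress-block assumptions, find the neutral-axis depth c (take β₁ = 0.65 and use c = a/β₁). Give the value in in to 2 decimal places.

c ≈ 9.24 in

T = A_s f_y = 14.63 × 60 = 877.8 kips.
a = T/(0.85 f'_c b) = 877.8/(0.85 × 8.15 × 21.1) = 6.0053 in.
With β₁ = 0.65, c = a/β₁ = 6.0053/0.65 = 9.24 in.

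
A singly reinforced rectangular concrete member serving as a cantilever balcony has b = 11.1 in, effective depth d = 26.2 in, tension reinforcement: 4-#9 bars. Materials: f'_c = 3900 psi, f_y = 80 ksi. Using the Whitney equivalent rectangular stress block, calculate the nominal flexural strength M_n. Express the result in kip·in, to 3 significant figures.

A_s = 4 × 1 = 4 in².
T = A_s f_y = 4 × 80 = 320 kips.
a = T/(0.85 f'_c b) = 320/(0.85 × 3.9 × 11.1) = 8.696 in.
M_n = T(d − a/2) = 320 × (26.2 − 4.348) = 6992.6 kip·in.

M_n ≈ 6990 kip·in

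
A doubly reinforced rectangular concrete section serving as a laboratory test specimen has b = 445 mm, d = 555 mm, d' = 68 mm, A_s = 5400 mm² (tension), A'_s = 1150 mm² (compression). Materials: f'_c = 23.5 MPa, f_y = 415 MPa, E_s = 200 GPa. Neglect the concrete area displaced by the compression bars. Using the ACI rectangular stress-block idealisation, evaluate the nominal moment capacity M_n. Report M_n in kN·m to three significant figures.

M_n ≈ 1040 kN·m

Assume both tension and compression steel yield.
Net tension couple steel: A_s − A'_s = 4250 mm².
a = (A_s − A'_s) f_y / (0.85 f'_c b) = 1763750/(0.85 × 23.5 × 445) = 198.42 mm.
c = a/β₁ = 198.42/0.85 = 233.44 mm; ε'_s = 0.003(c − d')/c = 0.0021 ≥ f_y/E_s = 0.0021, so compression steel does yield.
M_n = (A_s − A'_s) f_y (d − a/2) + A'_s f_y (d − d') = [1763750 × (555 − 99.21) + 477250 × (555 − 68)] × 10⁻⁶ = 803.90 + 232.42 = 1036.32 kN·m.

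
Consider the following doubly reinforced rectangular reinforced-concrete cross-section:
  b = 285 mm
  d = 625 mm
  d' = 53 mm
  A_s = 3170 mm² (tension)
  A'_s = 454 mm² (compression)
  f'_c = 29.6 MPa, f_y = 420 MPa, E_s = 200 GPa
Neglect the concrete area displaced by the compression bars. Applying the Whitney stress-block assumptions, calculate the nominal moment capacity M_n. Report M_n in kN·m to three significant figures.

M_n ≈ 731 kN·m

Assume both tension and compression steel yield.
Net tension couple steel: A_s − A'_s = 2716 mm².
a = (A_s − A'_s) f_y / (0.85 f'_c b) = 1140720/(0.85 × 29.6 × 285) = 159.08 mm.
c = a/β₁ = 159.08/0.839 = 189.61 mm; ε'_s = 0.003(c − d')/c = 0.0022 ≥ f_y/E_s = 0.0021, so compression steel does yield.
M_n = (A_s − A'_s) f_y (d − a/2) + A'_s f_y (d − d') = [1140720 × (625 − 79.54) + 190680 × (625 − 53)] × 10⁻⁶ = 622.22 + 109.07 = 731.29 kN·m.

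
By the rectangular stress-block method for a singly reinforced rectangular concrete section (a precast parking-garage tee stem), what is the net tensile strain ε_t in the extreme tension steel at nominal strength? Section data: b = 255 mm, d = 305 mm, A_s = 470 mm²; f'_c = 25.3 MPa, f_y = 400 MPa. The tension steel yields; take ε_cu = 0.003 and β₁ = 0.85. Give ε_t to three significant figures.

ε_t ≈ 0.0197

a = A_s f_y/(0.85 f'_c b) = 34.28 mm.
β₁ = 0.85, so c = a/β₁ = 34.28/0.85 = 40.33 mm.
From the linear strain diagram with ε_cu = 0.003: ε_t = 0.003 (d − c)/c = 0.003 × (305 − 40.33)/40.33 = 0.0197.
Since ε_t ≥ 0.005, the section is tension-controlled.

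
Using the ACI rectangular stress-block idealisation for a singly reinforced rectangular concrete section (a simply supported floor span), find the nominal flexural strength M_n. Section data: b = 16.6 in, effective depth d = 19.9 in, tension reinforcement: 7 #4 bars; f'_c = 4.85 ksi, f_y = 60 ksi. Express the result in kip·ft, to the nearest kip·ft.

M_n ≈ 135 kip·ft

A_s = 7 × 0.2 = 1.4 in².
T = A_s f_y = 1.4 × 60 = 84 kips.
a = T/(0.85 f'_c b) = 84/(0.85 × 4.85 × 16.6) = 1.227 in.
M_n = T(d − a/2) = 84 × (19.9 − 0.6135) = 1620.1 kip·in = 1620.1/12 = 135.01 kip·ft.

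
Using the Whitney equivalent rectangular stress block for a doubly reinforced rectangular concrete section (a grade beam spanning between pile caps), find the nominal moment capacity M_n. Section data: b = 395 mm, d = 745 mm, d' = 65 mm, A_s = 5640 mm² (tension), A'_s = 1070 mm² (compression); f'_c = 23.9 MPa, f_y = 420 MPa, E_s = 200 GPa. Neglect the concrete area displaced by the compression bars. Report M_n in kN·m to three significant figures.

M_n ≈ 1510 kN·m

Assume both tension and compression steel yield.
Net tension couple steel: A_s − A'_s = 4570 mm².
a = (A_s − A'_s) f_y / (0.85 f'_c b) = 1919400/(0.85 × 23.9 × 395) = 239.19 mm.
c = a/β₁ = 239.19/0.85 = 281.40 mm; ε'_s = 0.003(c − d')/c = 0.0023 ≥ f_y/E_s = 0.0021, so compression steel does yield.
M_n = (A_s − A'_s) f_y (d − a/2) + A'_s f_y (d − d') = [1919400 × (745 − 119.595) + 449400 × (745 − 65)] × 10⁻⁶ = 1200.40 + 305.59 = 1505.99 kN·m.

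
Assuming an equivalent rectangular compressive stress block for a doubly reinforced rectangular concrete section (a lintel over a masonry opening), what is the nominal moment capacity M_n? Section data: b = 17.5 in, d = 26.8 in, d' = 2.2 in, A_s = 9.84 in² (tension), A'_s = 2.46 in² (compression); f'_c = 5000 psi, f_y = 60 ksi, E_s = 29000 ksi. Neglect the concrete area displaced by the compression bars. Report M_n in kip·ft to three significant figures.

Assume both steels yield.
a = (A_s − A'_s) f_y/(0.85 f'_c b) = (9.84 − 2.46) × 60/(0.85 × 5 × 17.5) = 5.954 in.
c = a/β₁ = 5.954/0.8 = 7.443 in; ε'_s = 0.003(c − d')/c = 0.0021 ≥ ε_y = 0.0021, so the compression steel yields.
M_n = (A_s − A'_s) f_y (d − a/2) + A'_s f_y (d − d') = 442.8 × (26.8 − 2.977) + 147.6 × (26.8 − 2.2) = 10548.8 + 3631.0 = 14179.8 kip·in = 14179.8/12 = 1181.65 kip·ft.

M_n ≈ 1180 kip·ft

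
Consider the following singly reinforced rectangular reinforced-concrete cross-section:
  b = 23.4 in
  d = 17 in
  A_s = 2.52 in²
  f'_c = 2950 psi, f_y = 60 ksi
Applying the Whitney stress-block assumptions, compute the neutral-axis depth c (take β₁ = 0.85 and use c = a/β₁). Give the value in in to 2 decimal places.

T = A_s f_y = 2.52 × 60 = 151.2 kips.
a = T/(0.85 f'_c b) = 151.2/(0.85 × 2.95 × 23.4) = 2.5769 in.
With β₁ = 0.85, c = a/β₁ = 2.5769/0.85 = 3.03 in.

c ≈ 3.03 in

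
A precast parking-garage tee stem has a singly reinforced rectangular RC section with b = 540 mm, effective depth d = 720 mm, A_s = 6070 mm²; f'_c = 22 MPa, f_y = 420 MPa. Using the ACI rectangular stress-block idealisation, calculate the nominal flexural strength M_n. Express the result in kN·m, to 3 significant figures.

T = A_s f_y = 6070 × 420 = 2549400 N = 2549.4 kN.
From C = T: a = T/(0.85 f'_c b) = 2549400/(0.85 × 22 × 540) = 252.47 mm.
M_n = T(d − a/2) = 2549.4 kN × (720 − 126.235) mm = 1513.74 kN·m.

M_n ≈ 1510 kN·m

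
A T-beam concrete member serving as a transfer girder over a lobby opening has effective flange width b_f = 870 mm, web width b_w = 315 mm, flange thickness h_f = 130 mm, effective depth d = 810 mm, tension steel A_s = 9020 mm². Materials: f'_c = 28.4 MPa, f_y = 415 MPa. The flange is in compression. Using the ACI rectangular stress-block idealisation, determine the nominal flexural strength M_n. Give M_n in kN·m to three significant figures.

M_n ≈ 2660 kN·m

Tension: T = A_s f_y = 9020 × 415 = 3743300 N.
Try a within the flange: a = T/(0.85 f'_c b_f) = 3743300/(0.85 × 28.4 × 870) = 178.24 mm.
a = 178.24 > h_f = 130 mm: the block extends into the web. Split into flange-overhang and web parts.
C_f = 0.85 f'_c (b_f − b_w) h_f = 0.85 × 28.4 × (870 − 315) × 130 = 1741701 N.
Remaining web compression depth: a_w = (T − C_f)/(0.85 f'_c b_w) = (3743300 − 1741701)/(0.85 × 28.4 × 315) = 263.23 mm.
M_n = C_f(d − h_f/2) + (T − C_f)(d − a_w/2) = 1741701 × (810 − 65) + 2001599 × (810 − 131.615) = 1297.57 + 1357.85 = 2655.42 × 10⁶ N·mm.
M_n = 2655.42 kN·m.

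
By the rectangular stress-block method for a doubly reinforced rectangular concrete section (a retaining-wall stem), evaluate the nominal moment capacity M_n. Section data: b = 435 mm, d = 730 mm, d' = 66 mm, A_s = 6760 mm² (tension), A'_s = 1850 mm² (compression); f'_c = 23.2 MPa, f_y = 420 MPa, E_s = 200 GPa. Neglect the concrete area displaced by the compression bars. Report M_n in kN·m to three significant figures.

Assume both tension and compression steel yield.
Net tension couple steel: A_s − A'_s = 4910 mm².
a = (A_s − A'_s) f_y / (0.85 f'_c b) = 2062200/(0.85 × 23.2 × 435) = 240.40 mm.
c = a/β₁ = 240.40/0.85 = 282.82 mm; ε'_s = 0.003(c − d')/c = 0.0023 ≥ f_y/E_s = 0.0021, so compression steel does yield.
M_n = (A_s − A'_s) f_y (d − a/2) + A'_s f_y (d − d') = [2062200 × (730 − 120.2) + 777000 × (730 − 66)] × 10⁻⁶ = 1257.53 + 515.93 = 1773.46 kN·m.

M_n ≈ 1770 kN·m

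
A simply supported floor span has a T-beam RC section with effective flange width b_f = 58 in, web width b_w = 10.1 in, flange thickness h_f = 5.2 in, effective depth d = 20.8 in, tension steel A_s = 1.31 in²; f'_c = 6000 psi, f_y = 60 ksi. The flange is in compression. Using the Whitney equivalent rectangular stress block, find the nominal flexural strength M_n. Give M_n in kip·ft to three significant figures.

M_n ≈ 135 kip·ft

Tension: T = A_s f_y = 1.31 × 60 = 78.6 kips.
Try a within the flange: a = T/(0.85 f'_c b_f) = 78.6/(0.85 × 6 × 58) = 0.266 in.
Since a = 0.266 ≤ h_f = 5.2 in, the stress block lies entirely in the flange; analyse as a rectangular beam of width b_f.
M_n = T(d − a/2) = 78.6 × (20.8 − 0.133) = 1624.4 kip·in.
M_n = 1624.4/12 = 135.37 kip·ft.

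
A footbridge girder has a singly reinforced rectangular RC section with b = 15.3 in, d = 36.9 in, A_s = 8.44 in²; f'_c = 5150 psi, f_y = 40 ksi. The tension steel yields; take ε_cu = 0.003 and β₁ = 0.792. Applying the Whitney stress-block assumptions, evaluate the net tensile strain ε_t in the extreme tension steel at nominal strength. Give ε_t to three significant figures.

a = A_s f_y/(0.85 f'_c b) = 5.041 in.
β₁ = 0.792, so c = a/β₁ = 5.041/0.792 = 6.365 in.
From the linear strain diagram with ε_cu = 0.003: ε_t = 0.003 (d − c)/c = 0.003 × (36.9 − 6.365)/6.365 = 0.0144.
Since ε_t ≥ 0.005, the section is tension-controlled.

ε_t ≈ 0.0144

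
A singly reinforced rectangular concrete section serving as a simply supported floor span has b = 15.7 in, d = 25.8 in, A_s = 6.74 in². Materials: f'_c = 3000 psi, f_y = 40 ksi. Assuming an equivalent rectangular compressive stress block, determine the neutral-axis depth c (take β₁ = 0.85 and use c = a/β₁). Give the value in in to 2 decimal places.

c ≈ 7.92 in

T = A_s f_y = 6.74 × 40 = 269.6 kips.
a = T/(0.85 f'_c b) = 269.6/(0.85 × 3 × 15.7) = 6.7341 in.
With β₁ = 0.85, c = a/β₁ = 6.7341/0.85 = 7.92 in.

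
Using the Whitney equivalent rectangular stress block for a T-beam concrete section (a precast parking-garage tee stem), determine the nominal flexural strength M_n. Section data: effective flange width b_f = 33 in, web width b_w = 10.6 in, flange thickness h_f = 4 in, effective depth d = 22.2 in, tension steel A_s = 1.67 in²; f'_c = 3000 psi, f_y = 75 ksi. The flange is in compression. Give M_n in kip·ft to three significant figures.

M_n ≈ 224 kip·ft

Tension: T = A_s f_y = 1.67 × 75 = 125.25 kips.
Try a within the flange: a = T/(0.85 f'_c b_f) = 125.25/(0.85 × 3 × 33) = 1.488 in.
Since a = 1.488 ≤ h_f = 4 in, the stress block lies entirely in the flange; analyse as a rectangular beam of width b_f.
M_n = T(d − a/2) = 125.25 × (22.2 − 0.744) = 2687.4 kip·in.
M_n = 2687.4/12 = 223.95 kip·ft.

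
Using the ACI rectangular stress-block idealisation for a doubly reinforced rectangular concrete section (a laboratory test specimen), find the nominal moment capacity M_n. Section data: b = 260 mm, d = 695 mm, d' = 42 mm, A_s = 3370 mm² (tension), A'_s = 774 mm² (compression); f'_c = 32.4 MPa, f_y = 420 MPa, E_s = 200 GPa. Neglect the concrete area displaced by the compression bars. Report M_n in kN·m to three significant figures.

Assume both tension and compression steel yield.
Net tension couple steel: A_s − A'_s = 2596 mm².
a = (A_s − A'_s) f_y / (0.85 f'_c b) = 1090320/(0.85 × 32.4 × 260) = 152.27 mm.
c = a/β₁ = 152.27/0.819 = 185.92 mm; ε'_s = 0.003(c − d')/c = 0.0023 ≥ f_y/E_s = 0.0021, so compression steel does yield.
M_n = (A_s − A'_s) f_y (d − a/2) + A'_s f_y (d − d') = [1090320 × (695 − 76.135) + 325080 × (695 − 42)] × 10⁻⁶ = 674.76 + 212.28 = 887.04 kN·m.

M_n ≈ 887 kN·m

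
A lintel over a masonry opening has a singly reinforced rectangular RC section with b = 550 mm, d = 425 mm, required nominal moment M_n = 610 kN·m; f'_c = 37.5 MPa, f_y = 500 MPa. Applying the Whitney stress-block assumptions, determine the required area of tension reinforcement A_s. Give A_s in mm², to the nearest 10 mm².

A_s ≈ 3220 mm²

With M_n = 0.85 f'_c a b (d − a/2), solve the quadratic for a:
a = d − √(d² − 2M_n/(0.85 f'_c b)) = 425 − √(425² − 2 × 610×10⁶/(0.85 × 37.5 × 550)) = 91.78 mm.
A_s = 0.85 f'_c a b / f_y = 0.85 × 37.5 × 91.78 × 550 / 500 = 3218.0 mm².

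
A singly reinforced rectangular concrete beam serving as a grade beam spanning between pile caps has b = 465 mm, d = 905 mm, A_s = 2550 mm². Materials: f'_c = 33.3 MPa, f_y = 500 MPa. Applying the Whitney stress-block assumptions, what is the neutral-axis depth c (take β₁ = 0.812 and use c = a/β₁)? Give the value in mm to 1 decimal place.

c ≈ 119.3 mm

T = A_s f_y = 2550 × 500 = 1275000 N = 1275 kN.
Setting C = 0.85 f'_c a b equal to T: a = 1275000/(0.85 × 33.3 × 465) = 96.871 mm.
With β₁ = 0.812, c = a/β₁ = 96.871/0.812 = 119.3 mm.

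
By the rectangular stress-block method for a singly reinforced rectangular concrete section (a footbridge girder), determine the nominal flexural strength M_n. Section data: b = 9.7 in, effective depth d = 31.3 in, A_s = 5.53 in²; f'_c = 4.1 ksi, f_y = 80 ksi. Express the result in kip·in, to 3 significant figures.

M_n ≈ 11000 kip·in

T = A_s f_y = 5.53 × 80 = 442.4 kips.
a = T/(0.85 f'_c b) = 442.4/(0.85 × 4.1 × 9.7) = 13.087 in.
M_n = T(d − a/2) = 442.4 × (31.3 − 6.5435) = 10952.3 kip·in.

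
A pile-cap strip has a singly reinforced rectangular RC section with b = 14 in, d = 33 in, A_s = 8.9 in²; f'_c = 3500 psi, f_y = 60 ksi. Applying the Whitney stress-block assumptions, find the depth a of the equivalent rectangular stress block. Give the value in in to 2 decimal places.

T = A_s f_y = 8.9 × 60 = 534 kips.
a = T/(0.85 f'_c b) = 534/(0.85 × 3.5 × 14) = 12.82 in.

a ≈ 12.82 in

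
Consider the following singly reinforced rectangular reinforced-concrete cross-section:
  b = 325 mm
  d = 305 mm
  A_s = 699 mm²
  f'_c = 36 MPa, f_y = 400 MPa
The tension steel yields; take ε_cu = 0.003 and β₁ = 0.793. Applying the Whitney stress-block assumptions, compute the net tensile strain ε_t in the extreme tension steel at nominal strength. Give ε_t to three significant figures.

a = A_s f_y/(0.85 f'_c b) = 28.11 mm.
β₁ = 0.793, so c = a/β₁ = 28.11/0.793 = 35.45 mm.
From the linear strain diagram with ε_cu = 0.003: ε_t = 0.003 (d − c)/c = 0.003 × (305 − 35.45)/35.45 = 0.0228.
Since ε_t ≥ 0.005, the section is tension-controlled.

ε_t ≈ 0.0228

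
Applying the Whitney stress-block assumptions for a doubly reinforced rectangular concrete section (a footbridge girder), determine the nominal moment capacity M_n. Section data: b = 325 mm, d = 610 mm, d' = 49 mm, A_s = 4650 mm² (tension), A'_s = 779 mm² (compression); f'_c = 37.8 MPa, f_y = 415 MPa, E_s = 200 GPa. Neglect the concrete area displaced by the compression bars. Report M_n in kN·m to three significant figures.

M_n ≈ 1040 kN·m

Assume both tension and compression steel yield.
Net tension couple steel: A_s − A'_s = 3871 mm².
a = (A_s − A'_s) f_y / (0.85 f'_c b) = 1606465/(0.85 × 37.8 × 325) = 153.84 mm.
c = a/β₁ = 153.84/0.78 = 197.23 mm; ε'_s = 0.003(c − d')/c = 0.0023 ≥ f_y/E_s = 0.0021, so compression steel does yield.
M_n = (A_s − A'_s) f_y (d − a/2) + A'_s f_y (d − d') = [1606465 × (610 − 76.92) + 323285 × (610 − 49)] × 10⁻⁶ = 856.37 + 181.36 = 1037.73 kN·m.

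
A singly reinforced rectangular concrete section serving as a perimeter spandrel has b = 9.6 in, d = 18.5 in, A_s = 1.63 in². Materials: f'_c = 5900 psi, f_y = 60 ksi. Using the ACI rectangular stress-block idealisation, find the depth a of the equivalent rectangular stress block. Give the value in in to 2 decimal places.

T = A_s f_y = 1.63 × 60 = 97.8 kips.
a = T/(0.85 f'_c b) = 97.8/(0.85 × 5.9 × 9.6) = 2.03 in.

a ≈ 2.03 in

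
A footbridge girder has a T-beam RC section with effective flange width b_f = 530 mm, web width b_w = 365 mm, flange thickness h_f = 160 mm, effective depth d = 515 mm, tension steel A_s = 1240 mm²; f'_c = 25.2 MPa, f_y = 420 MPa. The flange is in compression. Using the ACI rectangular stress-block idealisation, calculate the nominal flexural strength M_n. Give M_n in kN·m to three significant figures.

M_n ≈ 256 kN·m

Tension: T = A_s f_y = 1240 × 420 = 520800 N.
Try a within the flange: a = T/(0.85 f'_c b_f) = 520800/(0.85 × 25.2 × 530) = 45.87 mm.
Since a = 45.87 ≤ h_f = 160 mm, the stress block lies entirely in the flange; analyse as a rectangular beam of width b_f.
M_n = T(d − a/2) = 520800 × (515 − 22.935) = 256.27 × 10⁶ N·mm.
M_n = 256.27 kN·m.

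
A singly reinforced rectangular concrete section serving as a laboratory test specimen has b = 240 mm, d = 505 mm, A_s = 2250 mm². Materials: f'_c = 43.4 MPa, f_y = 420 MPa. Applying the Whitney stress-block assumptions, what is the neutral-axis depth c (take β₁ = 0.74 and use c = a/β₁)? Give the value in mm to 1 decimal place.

T = A_s f_y = 2250 × 420 = 945000 N = 945 kN.
Setting C = 0.85 f'_c a b equal to T: a = 945000/(0.85 × 43.4 × 240) = 106.736 mm.
With β₁ = 0.74, c = a/β₁ = 106.736/0.74 = 144.2 mm.

c ≈ 144.2 mm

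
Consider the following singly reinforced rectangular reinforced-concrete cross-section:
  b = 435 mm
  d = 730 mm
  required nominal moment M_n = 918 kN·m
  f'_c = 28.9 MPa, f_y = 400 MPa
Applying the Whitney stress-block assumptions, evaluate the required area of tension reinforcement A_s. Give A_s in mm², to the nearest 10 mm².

A_s ≈ 3450 mm²

With M_n = 0.85 f'_c a b (d − a/2), solve the quadratic for a:
a = d − √(d² − 2M_n/(0.85 f'_c b)) = 730 − √(730² − 2 × 918×10⁶/(0.85 × 28.9 × 435)) = 129.10 mm.
A_s = 0.85 f'_c a b / f_y = 0.85 × 28.9 × 129.10 × 435 / 400 = 3448.8 mm².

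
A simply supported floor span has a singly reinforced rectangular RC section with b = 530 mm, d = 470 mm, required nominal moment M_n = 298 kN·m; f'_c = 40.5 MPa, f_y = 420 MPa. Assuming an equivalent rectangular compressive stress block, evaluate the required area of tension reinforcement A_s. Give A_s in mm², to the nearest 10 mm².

A_s ≈ 1570 mm²

With M_n = 0.85 f'_c a b (d − a/2), solve the quadratic for a:
a = d − √(d² − 2M_n/(0.85 f'_c b)) = 470 − √(470² − 2 × 298×10⁶/(0.85 × 40.5 × 530)) = 36.14 mm.
A_s = 0.85 f'_c a b / f_y = 0.85 × 40.5 × 36.14 × 530 / 420 = 1570.0 mm².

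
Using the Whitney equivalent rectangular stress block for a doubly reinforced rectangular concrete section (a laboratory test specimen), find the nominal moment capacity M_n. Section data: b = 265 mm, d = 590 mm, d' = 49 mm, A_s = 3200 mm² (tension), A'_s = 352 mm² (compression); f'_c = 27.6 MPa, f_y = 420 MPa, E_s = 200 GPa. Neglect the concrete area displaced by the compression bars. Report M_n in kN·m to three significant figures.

Assume both tension and compression steel yield.
Net tension couple steel: A_s − A'_s = 2848 mm².
a = (A_s − A'_s) f_y / (0.85 f'_c b) = 1196160/(0.85 × 27.6 × 265) = 192.40 mm.
c = a/β₁ = 192.40/0.85 = 226.35 mm; ε'_s = 0.003(c − d')/c = 0.0024 ≥ f_y/E_s = 0.0021, so compression steel does yield.
M_n = (A_s − A'_s) f_y (d − a/2) + A'_s f_y (d − d') = [1196160 × (590 − 96.2) + 147840 × (590 − 49)] × 10⁻⁶ = 590.66 + 79.98 = 670.64 kN·m.

M_n ≈ 671 kN·m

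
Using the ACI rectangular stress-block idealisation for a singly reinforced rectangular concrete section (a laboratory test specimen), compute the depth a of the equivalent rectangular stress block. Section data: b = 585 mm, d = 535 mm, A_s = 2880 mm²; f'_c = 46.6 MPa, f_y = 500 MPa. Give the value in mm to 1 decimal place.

a ≈ 62.1 mm

T = A_s f_y = 2880 × 500 = 1440000 N = 1440 kN.
Setting C = 0.85 f'_c a b equal to T: a = 1440000/(0.85 × 46.6 × 585) = 62.1 mm.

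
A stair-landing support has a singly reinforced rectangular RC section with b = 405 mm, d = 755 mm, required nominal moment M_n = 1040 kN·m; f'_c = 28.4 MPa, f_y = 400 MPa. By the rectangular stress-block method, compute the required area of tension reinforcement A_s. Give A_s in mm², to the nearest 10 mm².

A_s ≈ 3840 mm²

With M_n = 0.85 f'_c a b (d − a/2), solve the quadratic for a:
a = d − √(d² − 2M_n/(0.85 f'_c b)) = 755 − √(755² − 2 × 1040×10⁶/(0.85 × 28.4 × 405)) = 157.28 mm.
A_s = 0.85 f'_c a b / f_y = 0.85 × 28.4 × 157.28 × 405 / 400 = 3844.2 mm².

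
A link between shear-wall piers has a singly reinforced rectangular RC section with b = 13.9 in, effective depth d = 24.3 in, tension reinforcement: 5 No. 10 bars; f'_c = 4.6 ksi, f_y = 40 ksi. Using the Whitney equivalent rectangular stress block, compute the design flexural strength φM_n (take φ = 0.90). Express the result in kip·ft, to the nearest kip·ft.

φM_n ≈ 418 kip·ft

A_s = 5 × 1.27 = 6.35 in².
T = A_s f_y = 6.35 × 40 = 254 kips.
a = T/(0.85 f'_c b) = 254/(0.85 × 4.6 × 13.9) = 4.673 in.
M_n = T(d − a/2) = 254 × (24.3 − 2.3365) = 5578.7 kip·in = 5578.7/12 = 464.89 kip·ft.
φM_n = 0.90 × 464.89 = 418.40 kip·ft.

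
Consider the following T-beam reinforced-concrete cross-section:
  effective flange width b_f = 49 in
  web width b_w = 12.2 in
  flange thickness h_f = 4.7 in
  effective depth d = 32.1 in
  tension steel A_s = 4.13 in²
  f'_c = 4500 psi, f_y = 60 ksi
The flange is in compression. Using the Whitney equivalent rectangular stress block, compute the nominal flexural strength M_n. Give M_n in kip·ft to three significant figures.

M_n ≈ 649 kip·ft

Tension: T = A_s f_y = 4.13 × 60 = 247.8 kips.
Try a within the flange: a = T/(0.85 f'_c b_f) = 247.8/(0.85 × 4.5 × 49) = 1.322 in.
Since a = 1.322 ≤ h_f = 4.7 in, the stress block lies entirely in the flange; analyse as a rectangular beam of width b_f.
M_n = T(d − a/2) = 247.8 × (32.1 − 0.661) = 7790.6 kip·in.
M_n = 7790.6/12 = 649.22 kip·ft.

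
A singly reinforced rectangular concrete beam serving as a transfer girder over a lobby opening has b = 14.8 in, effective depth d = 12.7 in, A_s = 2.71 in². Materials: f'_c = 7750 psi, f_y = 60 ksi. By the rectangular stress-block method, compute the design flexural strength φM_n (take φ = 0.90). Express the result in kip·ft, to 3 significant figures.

T = A_s f_y = 2.71 × 60 = 162.6 kips.
a = T/(0.85 f'_c b) = 162.6/(0.85 × 7.75 × 14.8) = 1.668 in.
M_n = T(d − a/2) = 162.6 × (12.7 − 0.834) = 1929.4 kip·in = 1929.4/12 = 160.78 kip·ft.
φM_n = 0.90 × 160.78 = 144.70 kip·ft.

φM_n ≈ 145 kip·ft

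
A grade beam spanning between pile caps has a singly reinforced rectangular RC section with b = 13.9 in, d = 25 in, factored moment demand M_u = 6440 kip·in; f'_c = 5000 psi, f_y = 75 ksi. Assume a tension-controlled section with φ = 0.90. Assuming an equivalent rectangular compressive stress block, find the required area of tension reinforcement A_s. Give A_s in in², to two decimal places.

M_n = M_u/φ = 6440/0.90 = 7155.56 kip·in.
From M_n = 0.85 f'_c a b (d − a/2):
a = d − √(d² − 2M_n/(0.85 f'_c b)) = 25 − √(25² − 2 × 7155.56/(0.85 × 5 × 13.9)) = 5.436 in.
A_s = 0.85 f'_c a b / f_y = 0.85 × 5 × 5.436 × 13.9 / 75 = 4.282 in².

A_s ≈ 4.28 in²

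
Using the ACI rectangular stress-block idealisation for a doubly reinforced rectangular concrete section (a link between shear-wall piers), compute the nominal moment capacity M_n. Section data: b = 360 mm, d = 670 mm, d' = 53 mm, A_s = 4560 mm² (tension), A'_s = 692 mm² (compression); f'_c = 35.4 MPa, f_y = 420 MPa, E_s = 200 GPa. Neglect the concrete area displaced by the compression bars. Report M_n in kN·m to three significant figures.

M_n ≈ 1150 kN·m

Assume both tension and compression steel yield.
Net tension couple steel: A_s − A'_s = 3868 mm².
a = (A_s − A'_s) f_y / (0.85 f'_c b) = 1624560/(0.85 × 35.4 × 360) = 149.97 mm.
c = a/β₁ = 149.97/0.797 = 188.17 mm; ε'_s = 0.003(c − d')/c = 0.0022 ≥ f_y/E_s = 0.0021, so compression steel does yield.
M_n = (A_s − A'_s) f_y (d − a/2) + A'_s f_y (d − d') = [1624560 × (670 − 74.985) + 290640 × (670 − 53)] × 10⁻⁶ = 966.64 + 179.32 = 1145.96 kN·m.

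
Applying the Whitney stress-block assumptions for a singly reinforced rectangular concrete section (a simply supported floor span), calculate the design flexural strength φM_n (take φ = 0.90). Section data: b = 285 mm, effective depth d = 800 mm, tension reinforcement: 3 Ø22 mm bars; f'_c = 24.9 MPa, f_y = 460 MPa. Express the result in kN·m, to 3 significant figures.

A_s = 3 × 380 = 1140 mm².
T = A_s f_y = 1140 × 460 = 524400 N = 524.4 kN.
From C = T: a = T/(0.85 f'_c b) = 524400/(0.85 × 24.9 × 285) = 86.94 mm.
M_n = T(d − a/2) = 524.4 kN × (800 − 43.47) mm = 396.72 kN·m.
φM_n = 0.90 × 396.72 = 357.05 kN·m.

φM_n ≈ 357 kN·m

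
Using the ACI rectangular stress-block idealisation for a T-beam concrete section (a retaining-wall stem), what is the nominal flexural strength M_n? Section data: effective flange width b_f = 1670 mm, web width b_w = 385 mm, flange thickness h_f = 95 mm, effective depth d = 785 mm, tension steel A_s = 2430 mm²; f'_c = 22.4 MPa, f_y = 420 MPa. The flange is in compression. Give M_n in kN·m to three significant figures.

M_n ≈ 785 kN·m

Tension: T = A_s f_y = 2430 × 420 = 1020600 N.
Try a within the flange: a = T/(0.85 f'_c b_f) = 1020600/(0.85 × 22.4 × 1670) = 32.10 mm.
Since a = 32.10 ≤ h_f = 95 mm, the stress block lies entirely in the flange; analyse as a rectangular beam of width b_f.
M_n = T(d − a/2) = 1020600 × (785 − 16.05) = 784.79 × 10⁶ N·mm.
M_n = 784.79 kN·m.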